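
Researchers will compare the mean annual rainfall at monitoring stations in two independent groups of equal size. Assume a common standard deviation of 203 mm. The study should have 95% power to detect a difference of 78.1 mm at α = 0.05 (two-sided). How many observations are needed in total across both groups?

For two equal groups, n per group = 2·((z_{α/2} + z_β)·σ/δ)².
z_{α/2} = 1.960; z_β = 1.645 (power 95%).
n = 2 × (3.605 × 203 / 78.1)² = 2 × 87.80 = 175.60
Round up: n = 176 per group.
Total across both groups: 2 × 176 = 352.

352 total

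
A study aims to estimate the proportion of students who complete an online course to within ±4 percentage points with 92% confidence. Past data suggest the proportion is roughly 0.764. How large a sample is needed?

n = 346

For a proportion with margin E = 0.04 at 92% confidence, z = 1.751.
n = p̂(1−p̂)(z/E)² = 0.764 × 0.236 × (1.751/0.04)² = 345.51
Round up: n = 346.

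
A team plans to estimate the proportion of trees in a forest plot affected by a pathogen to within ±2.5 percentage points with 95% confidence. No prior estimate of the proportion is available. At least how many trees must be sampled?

For a proportion with margin E = 0.025 at 95% confidence, z = 1.960.
With no prior estimate, use p = 0.5, which maximizes p(1−p) at 0.25.
n = 0.25 × (z/E)² = 0.25 × (1.960/0.025)² = 1536.64
Round up: n = 1537.

1537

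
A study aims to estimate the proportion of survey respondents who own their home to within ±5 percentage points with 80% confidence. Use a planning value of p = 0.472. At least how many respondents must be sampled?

For a proportion with margin E = 0.05 at 80% confidence, z = 1.282.
n = p̂(1−p̂)(z/E)² = 0.472 × 0.528 × (1.282/0.05)² = 163.84
Round up: n = 164.

164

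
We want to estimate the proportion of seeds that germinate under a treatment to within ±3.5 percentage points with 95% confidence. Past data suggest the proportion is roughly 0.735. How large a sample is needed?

611

For a proportion with margin E = 0.035 at 95% confidence, z = 1.960.
n = p̂(1−p̂)(z/E)² = 0.735 × 0.265 × (1.960/0.035)² = 610.81
Round up: n = 611.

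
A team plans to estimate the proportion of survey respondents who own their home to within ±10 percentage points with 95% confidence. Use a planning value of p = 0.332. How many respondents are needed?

For a proportion with margin E = 0.1 at 95% confidence, z = 1.960.
n = p̂(1−p̂)(z/E)² = 0.332 × 0.668 × (1.960/0.1)² = 85.20
Round up: n = 86.

n = 86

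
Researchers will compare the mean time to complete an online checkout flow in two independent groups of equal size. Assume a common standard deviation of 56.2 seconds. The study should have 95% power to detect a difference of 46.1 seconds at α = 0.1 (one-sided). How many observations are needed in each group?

For two equal groups, n per group = 2·((z_α + z_β)·σ/δ)².
z_α = 1.282; z_β = 1.645 (power 95%).
n = 2 × (2.927 × 56.2 / 46.1)² = 2 × 12.73 = 25.46
Round up: n = 26 per group.

26 per group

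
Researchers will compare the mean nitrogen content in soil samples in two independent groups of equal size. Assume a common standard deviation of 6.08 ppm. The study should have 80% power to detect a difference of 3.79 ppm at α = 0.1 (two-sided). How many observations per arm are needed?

For two equal groups, n per group = 2·((z_{α/2} + z_β)·σ/δ)².
z_{α/2} = 1.645; z_β = 0.842 (power 80%).
n = 2 × (2.487 × 6.08 / 3.79)² = 2 × 15.92 = 31.84
Round up: n = 32 per group.

32 per group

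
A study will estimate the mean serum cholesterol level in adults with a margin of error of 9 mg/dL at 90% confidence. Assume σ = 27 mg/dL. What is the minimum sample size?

25

For a mean, the margin of error is E = z·σ/√n, so n = (zσ/E)².
At 90% confidence, z = 1.645.
n = (1.645 × 27 / 9)² = 24.35
Round up: n = 25.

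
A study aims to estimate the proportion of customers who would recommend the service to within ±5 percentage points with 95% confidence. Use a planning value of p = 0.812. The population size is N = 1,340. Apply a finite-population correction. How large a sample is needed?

200

For a proportion with margin E = 0.05 at 95% confidence, z = 1.960.
n = p̂(1−p̂)(z/E)² = 0.812 × 0.188 × (1.960/0.05)² = 234.58 — call this n₀.
Finite-population correction with N = 1,340: n = n₀ / (1 + (n₀−1)/N) = 234.58 / 1.174 = 199.81
Round up: n = 200.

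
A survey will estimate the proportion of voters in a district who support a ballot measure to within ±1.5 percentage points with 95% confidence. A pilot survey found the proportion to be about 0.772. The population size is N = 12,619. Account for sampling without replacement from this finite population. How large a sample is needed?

2428

For a proportion with margin E = 0.015 at 95% confidence, z = 1.960.
n = p̂(1−p̂)(z/E)² = 0.772 × 0.228 × (1.960/0.015)² = 3005.26 — call this n₀.
Finite-population correction with N = 12,619: n = n₀ / (1 + (n₀−1)/N) = 3005.26 / 1.238 = 2427.51
Round up: n = 2428.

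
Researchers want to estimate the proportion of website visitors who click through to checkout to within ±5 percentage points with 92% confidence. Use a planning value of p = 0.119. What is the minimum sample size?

For a proportion with margin E = 0.05 at 92% confidence, z = 1.751.
n = p̂(1−p̂)(z/E)² = 0.119 × 0.881 × (1.751/0.05)² = 128.57
Round up: n = 129.

n = 129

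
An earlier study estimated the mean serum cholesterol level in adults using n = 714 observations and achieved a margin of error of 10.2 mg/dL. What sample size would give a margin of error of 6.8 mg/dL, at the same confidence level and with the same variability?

1607

Margin of error scales as 1/√n, so n₂ = n₁·(E₁/E₂)².
n₂ = 714 × (10.2/6.8)² = 714 × 2.25 = 1606.50
Round up: n₂ = 1607.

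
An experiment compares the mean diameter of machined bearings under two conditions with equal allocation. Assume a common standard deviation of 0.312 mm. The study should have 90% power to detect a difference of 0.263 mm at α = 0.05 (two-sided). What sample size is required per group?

30 per group

For two equal groups, n per group = 2·((z_{α/2} + z_β)·σ/δ)².
z_{α/2} = 1.960; z_β = 1.282 (power 90%).
n = 2 × (3.242 × 0.312 / 0.263)² = 2 × 14.79 = 29.58
Round up: n = 30 per group.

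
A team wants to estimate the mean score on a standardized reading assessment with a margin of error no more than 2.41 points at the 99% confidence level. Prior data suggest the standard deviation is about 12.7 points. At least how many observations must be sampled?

For a mean, the margin of error is E = z·σ/√n, so n = (zσ/E)².
At 99% confidence, z = 2.576.
n = (2.576 × 12.7 / 2.41)² = 184.27
Round up: n = 185.

185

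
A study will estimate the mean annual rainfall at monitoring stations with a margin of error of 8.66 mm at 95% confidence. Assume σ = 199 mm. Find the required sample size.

For a mean, the margin of error is E = z·σ/√n, so n = (zσ/E)².
At 95% confidence, z = 1.960.
n = (1.960 × 199 / 8.66)² = 2028.54
Round up: n = 2029.

2029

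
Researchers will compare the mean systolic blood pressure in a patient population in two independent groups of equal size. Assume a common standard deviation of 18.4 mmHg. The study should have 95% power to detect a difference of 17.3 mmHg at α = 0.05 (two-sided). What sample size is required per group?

30 per group

For two equal groups, n per group = 2·((z_{α/2} + z_β)·σ/δ)².
z_{α/2} = 1.960; z_β = 1.645 (power 95%).
n = 2 × (3.605 × 18.4 / 17.3)² = 2 × 14.70 = 29.40
Round up: n = 30 per group.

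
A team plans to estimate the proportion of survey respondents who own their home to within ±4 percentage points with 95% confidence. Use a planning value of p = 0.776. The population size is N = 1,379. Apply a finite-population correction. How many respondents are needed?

321

For a proportion with margin E = 0.04 at 95% confidence, z = 1.960.
n = p̂(1−p̂)(z/E)² = 0.776 × 0.224 × (1.960/0.04)² = 417.35 — call this n₀.
Finite-population correction with N = 1,379: n = n₀ / (1 + (n₀−1)/N) = 417.35 / 1.302 = 320.55
Round up: n = 321.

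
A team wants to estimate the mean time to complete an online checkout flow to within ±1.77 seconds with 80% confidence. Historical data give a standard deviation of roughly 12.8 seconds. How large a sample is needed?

n = 86

For a mean, the margin of error is E = z·σ/√n, so n = (zσ/E)².
At 80% confidence, z = 1.282.
n = (1.282 × 12.8 / 1.77)² = 85.95
Round up: n = 86.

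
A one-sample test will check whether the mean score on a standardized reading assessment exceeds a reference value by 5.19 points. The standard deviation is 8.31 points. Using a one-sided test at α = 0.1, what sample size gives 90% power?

n = 17

For a one-sample z-test, n = ((z_α + z_β)·σ/δ)².
z_α = 1.282 (one-sided α = 0.1); z_β = 1.282 (power 90% → β = 0.1).
n = (2.564 × 8.31 / 5.19)² = 16.85
Round up: n = 17.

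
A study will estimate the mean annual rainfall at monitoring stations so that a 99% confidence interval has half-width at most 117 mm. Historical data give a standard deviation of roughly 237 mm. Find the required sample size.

For a mean, the margin of error is E = z·σ/√n, so n = (zσ/E)².
At 99% confidence, z = 2.576.
n = (2.576 × 237 / 117)² = 27.23
Round up: n = 28.

n = 28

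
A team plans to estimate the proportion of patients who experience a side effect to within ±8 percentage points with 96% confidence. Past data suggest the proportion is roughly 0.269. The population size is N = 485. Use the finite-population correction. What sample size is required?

For a proportion with margin E = 0.08 at 96% confidence, z = 2.054.
n = p̂(1−p̂)(z/E)² = 0.269 × 0.731 × (2.054/0.08)² = 129.63 — call this n₀.
Finite-population correction with N = 485: n = n₀ / (1 + (n₀−1)/N) = 129.63 / 1.265 = 102.47
Round up: n = 103.

n = 103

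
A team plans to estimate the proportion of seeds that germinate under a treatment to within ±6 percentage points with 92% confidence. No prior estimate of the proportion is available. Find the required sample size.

For a proportion with margin E = 0.06 at 92% confidence, z = 1.751.
With no prior estimate, use p = 0.5, which maximizes p(1−p) at 0.25.
n = 0.25 × (z/E)² = 0.25 × (1.751/0.06)² = 212.92
Round up: n = 213.

213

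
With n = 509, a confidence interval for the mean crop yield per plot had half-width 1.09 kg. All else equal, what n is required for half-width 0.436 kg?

Margin of error scales as 1/√n, so n₂ = n₁·(E₁/E₂)².
n₂ = 509 × (1.09/0.436)² = 509 × 6.25 = 3181.25
Round up: n₂ = 3182.

3182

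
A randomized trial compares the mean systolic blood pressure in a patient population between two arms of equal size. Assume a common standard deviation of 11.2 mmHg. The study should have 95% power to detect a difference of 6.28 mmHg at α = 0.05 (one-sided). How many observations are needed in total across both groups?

For two equal groups, n per group = 2·((z_α + z_β)·σ/δ)².
z_α = 1.645; z_β = 1.645 (power 95%).
n = 2 × (3.290 × 11.2 / 6.28)² = 2 × 34.43 = 68.86
Round up: n = 69 per group.
Total across both groups: 2 × 69 = 138.

138 total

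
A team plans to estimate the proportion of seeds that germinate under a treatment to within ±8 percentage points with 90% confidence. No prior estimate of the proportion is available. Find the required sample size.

106

For a proportion with margin E = 0.08 at 90% confidence, z = 1.645.
With no prior estimate, use p = 0.5, which maximizes p(1−p) at 0.25.
n = 0.25 × (z/E)² = 0.25 × (1.645/0.08)² = 105.70
Round up: n = 106.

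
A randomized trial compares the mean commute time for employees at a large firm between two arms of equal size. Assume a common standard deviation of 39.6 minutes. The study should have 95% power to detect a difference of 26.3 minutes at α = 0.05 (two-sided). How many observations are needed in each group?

For two equal groups, n per group = 2·((z_{α/2} + z_β)·σ/δ)².
z_{α/2} = 1.960; z_β = 1.645 (power 95%).
n = 2 × (3.605 × 39.6 / 26.3)² = 2 × 29.46 = 58.92
Round up: n = 59 per group.

59 per group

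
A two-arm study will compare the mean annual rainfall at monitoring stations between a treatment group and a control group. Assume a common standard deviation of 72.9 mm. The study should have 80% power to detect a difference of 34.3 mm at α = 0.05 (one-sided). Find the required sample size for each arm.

For two equal groups, n per group = 2·((z_α + z_β)·σ/δ)².
z_α = 1.645; z_β = 0.842 (power 80%).
n = 2 × (2.487 × 72.9 / 34.3)² = 2 × 27.94 = 55.88
Round up: n = 56 per group.

56 per group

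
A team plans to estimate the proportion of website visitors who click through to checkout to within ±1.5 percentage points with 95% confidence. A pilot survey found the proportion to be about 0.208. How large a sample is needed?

n = 2813

For a proportion with margin E = 0.015 at 95% confidence, z = 1.960.
n = p̂(1−p̂)(z/E)² = 0.208 × 0.792 × (1.960/0.015)² = 2812.67
Round up: n = 2813.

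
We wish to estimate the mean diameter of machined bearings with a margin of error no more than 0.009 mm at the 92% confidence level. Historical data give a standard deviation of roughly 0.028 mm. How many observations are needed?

30

For a mean, the margin of error is E = z·σ/√n, so n = (zσ/E)².
At 92% confidence, z = 1.751.
n = (1.751 × 0.028 / 0.009)² = 29.68
Round up: n = 30.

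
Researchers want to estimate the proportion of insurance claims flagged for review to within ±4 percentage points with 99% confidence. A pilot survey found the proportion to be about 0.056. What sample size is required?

For a proportion with margin E = 0.04 at 99% confidence, z = 2.576.
n = p̂(1−p̂)(z/E)² = 0.056 × 0.944 × (2.576/0.04)² = 219.25
Round up: n = 220.

n = 220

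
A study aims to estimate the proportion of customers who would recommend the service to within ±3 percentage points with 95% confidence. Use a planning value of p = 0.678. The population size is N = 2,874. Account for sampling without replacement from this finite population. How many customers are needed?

For a proportion with margin E = 0.03 at 95% confidence, z = 1.960.
n = p̂(1−p̂)(z/E)² = 0.678 × 0.322 × (1.960/0.03)² = 931.87 — call this n₀.
Finite-population correction with N = 2,874: n = n₀ / (1 + (n₀−1)/N) = 931.87 / 1.324 = 703.83
Round up: n = 704.

704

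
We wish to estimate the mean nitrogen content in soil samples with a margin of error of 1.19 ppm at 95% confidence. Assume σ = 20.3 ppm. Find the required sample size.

1118

For a mean, the margin of error is E = z·σ/√n, so n = (zσ/E)².
At 95% confidence, z = 1.960.
n = (1.960 × 20.3 / 1.19)² = 1117.92
Round up: n = 1118.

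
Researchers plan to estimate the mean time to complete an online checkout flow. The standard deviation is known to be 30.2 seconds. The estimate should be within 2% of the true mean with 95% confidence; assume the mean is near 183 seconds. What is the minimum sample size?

262

For a mean, the margin of error is E = z·σ/√n, so n = (zσ/E)².
At 95% confidence, z = 1.960.
E = 2% of 183 = 3.66 seconds.
n = (1.960 × 30.2 / 3.66)² = 261.56
Round up: n = 262.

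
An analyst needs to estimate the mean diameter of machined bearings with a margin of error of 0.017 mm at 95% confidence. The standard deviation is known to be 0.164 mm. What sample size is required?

For a mean, the margin of error is E = z·σ/√n, so n = (zσ/E)².
At 95% confidence, z = 1.960.
n = (1.960 × 0.164 / 0.017)² = 357.52
Round up: n = 358.

358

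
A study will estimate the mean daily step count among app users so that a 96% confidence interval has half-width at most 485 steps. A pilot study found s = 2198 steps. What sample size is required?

87

For a mean, the margin of error is E = z·σ/√n, so n = (zσ/E)².
At 96% confidence, z = 2.054.
n = (2.054 × 2198 / 485)² = 86.65
Round up: n = 87.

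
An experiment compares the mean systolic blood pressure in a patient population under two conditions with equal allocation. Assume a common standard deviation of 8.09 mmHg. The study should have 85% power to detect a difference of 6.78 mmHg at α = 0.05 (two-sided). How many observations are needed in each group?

26 per group

For two equal groups, n per group = 2·((z_{α/2} + z_β)·σ/δ)².
z_{α/2} = 1.960; z_β = 1.036 (power 85%).
n = 2 × (2.996 × 8.09 / 6.78)² = 2 × 12.78 = 25.56
Round up: n = 26 per group.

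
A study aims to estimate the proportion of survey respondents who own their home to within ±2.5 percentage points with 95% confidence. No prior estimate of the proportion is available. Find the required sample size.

For a proportion with margin E = 0.025 at 95% confidence, z = 1.960.
With no prior estimate, use p = 0.5, which maximizes p(1−p) at 0.25.
n = 0.25 × (z/E)² = 0.25 × (1.960/0.025)² = 1536.64
Round up: n = 1537.

n = 1537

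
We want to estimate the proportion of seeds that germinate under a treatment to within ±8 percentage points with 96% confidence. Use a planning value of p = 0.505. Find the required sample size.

n = 165

For a proportion with margin E = 0.08 at 96% confidence, z = 2.054.
n = p̂(1−p̂)(z/E)² = 0.505 × 0.495 × (2.054/0.08)² = 164.78
Round up: n = 165.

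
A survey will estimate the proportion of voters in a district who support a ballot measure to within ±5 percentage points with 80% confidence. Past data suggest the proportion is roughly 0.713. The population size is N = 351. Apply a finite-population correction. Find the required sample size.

98

For a proportion with margin E = 0.05 at 80% confidence, z = 1.282.
n = p̂(1−p̂)(z/E)² = 0.713 × 0.287 × (1.282/0.05)² = 134.53 — call this n₀.
Finite-population correction with N = 351: n = n₀ / (1 + (n₀−1)/N) = 134.53 / 1.38 = 97.49
Round up: n = 98.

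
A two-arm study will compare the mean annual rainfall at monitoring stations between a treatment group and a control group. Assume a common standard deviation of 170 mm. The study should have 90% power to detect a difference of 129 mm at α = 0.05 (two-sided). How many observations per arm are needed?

For two equal groups, n per group = 2·((z_{α/2} + z_β)·σ/δ)².
z_{α/2} = 1.960; z_β = 1.282 (power 90%).
n = 2 × (3.242 × 170 / 129)² = 2 × 18.25 = 36.50
Round up: n = 37 per group.

37 per group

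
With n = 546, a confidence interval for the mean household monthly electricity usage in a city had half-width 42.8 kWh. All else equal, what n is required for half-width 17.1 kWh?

Margin of error scales as 1/√n, so n₂ = n₁·(E₁/E₂)².
n₂ = 546 × (42.8/17.1)² = 546 × 6.265 = 3420.69
Round up: n₂ = 3421.

3421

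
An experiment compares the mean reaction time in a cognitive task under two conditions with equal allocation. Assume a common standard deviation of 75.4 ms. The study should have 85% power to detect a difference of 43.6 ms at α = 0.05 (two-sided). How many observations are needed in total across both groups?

For two equal groups, n per group = 2·((z_{α/2} + z_β)·σ/δ)².
z_{α/2} = 1.960; z_β = 1.036 (power 85%).
n = 2 × (2.996 × 75.4 / 43.6)² = 2 × 26.84 = 53.68
Round up: n = 54 per group.
Total across both groups: 2 × 54 = 108.

108 total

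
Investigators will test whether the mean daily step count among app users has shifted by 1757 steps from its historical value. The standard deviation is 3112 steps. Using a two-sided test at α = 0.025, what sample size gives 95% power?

48

For a one-sample z-test, n = ((z_{α/2} + z_β)·σ/δ)².
z_{α/2} = 2.241 (two-sided α = 0.025); z_β = 1.645 (power 95% → β = 0.05).
n = (3.886 × 3112 / 1757)² = 47.37
Round up: n = 48.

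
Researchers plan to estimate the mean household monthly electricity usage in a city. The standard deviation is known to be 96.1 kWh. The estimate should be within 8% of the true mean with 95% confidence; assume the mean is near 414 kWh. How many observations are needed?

33

For a mean, the margin of error is E = z·σ/√n, so n = (zσ/E)².
At 95% confidence, z = 1.960.
E = 8% of 414 = 33.12 kWh.
n = (1.960 × 96.1 / 33.12)² = 32.34
Round up: n = 33.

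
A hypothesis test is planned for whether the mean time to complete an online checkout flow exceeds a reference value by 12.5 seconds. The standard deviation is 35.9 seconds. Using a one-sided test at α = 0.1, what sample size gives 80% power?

38

For a one-sample z-test, n = ((z_α + z_β)·σ/δ)².
z_α = 1.282 (one-sided α = 0.1); z_β = 0.842 (power 80% → β = 0.2).
n = (2.124 × 35.9 / 12.5)² = 37.21
Round up: n = 38.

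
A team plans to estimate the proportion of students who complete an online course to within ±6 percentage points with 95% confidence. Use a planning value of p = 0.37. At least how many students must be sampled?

For a proportion with margin E = 0.06 at 95% confidence, z = 1.960.
n = p̂(1−p̂)(z/E)² = 0.37 × 0.63 × (1.960/0.06)² = 248.74
Round up: n = 249.

249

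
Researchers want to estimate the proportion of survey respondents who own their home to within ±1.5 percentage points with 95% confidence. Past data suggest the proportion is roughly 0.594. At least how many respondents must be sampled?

n = 4118

For a proportion with margin E = 0.015 at 95% confidence, z = 1.960.
n = p̂(1−p̂)(z/E)² = 0.594 × 0.406 × (1.960/0.015)² = 4117.58
Round up: n = 4118.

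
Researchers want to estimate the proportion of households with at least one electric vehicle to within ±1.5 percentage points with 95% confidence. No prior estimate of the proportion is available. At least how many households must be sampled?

4269

For a proportion with margin E = 0.015 at 95% confidence, z = 1.960.
With no prior estimate, use p = 0.5, which maximizes p(1−p) at 0.25.
n = 0.25 × (z/E)² = 0.25 × (1.960/0.015)² = 4268.44
Round up: n = 4269.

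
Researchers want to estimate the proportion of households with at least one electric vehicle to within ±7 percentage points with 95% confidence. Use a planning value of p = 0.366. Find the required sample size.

For a proportion with margin E = 0.07 at 95% confidence, z = 1.960.
n = p̂(1−p̂)(z/E)² = 0.366 × 0.634 × (1.960/0.07)² = 181.92
Round up: n = 182.

n = 182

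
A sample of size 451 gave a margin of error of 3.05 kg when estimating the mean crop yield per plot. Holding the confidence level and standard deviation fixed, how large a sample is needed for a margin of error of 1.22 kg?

2819

Margin of error scales as 1/√n, so n₂ = n₁·(E₁/E₂)².
n₂ = 451 × (3.05/1.22)² = 451 × 6.25 = 2818.75
Round up: n₂ = 2819.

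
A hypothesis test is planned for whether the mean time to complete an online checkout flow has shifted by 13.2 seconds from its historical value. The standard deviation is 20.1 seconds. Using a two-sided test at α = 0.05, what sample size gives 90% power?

For a one-sample z-test, n = ((z_{α/2} + z_β)·σ/δ)².
z_{α/2} = 1.960 (two-sided α = 0.05); z_β = 1.282 (power 90% → β = 0.1).
n = (3.242 × 20.1 / 13.2)² = 24.37
Round up: n = 25.

25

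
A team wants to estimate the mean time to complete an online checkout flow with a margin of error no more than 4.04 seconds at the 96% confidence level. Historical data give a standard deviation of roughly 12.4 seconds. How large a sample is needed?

For a mean, the margin of error is E = z·σ/√n, so n = (zσ/E)².
At 96% confidence, z = 2.054.
n = (2.054 × 12.4 / 4.04)² = 39.74
Round up: n = 40.

n = 40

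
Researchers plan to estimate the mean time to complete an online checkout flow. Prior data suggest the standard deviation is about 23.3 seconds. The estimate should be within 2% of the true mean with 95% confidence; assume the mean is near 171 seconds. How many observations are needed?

179

For a mean, the margin of error is E = z·σ/√n, so n = (zσ/E)².
At 95% confidence, z = 1.960.
E = 2% of 171 = 3.42 seconds.
n = (1.960 × 23.3 / 3.42)² = 178.31
Round up: n = 179.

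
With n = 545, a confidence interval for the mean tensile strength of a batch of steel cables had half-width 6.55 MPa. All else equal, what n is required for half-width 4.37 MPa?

Margin of error scales as 1/√n, so n₂ = n₁·(E₁/E₂)².
n₂ = 545 × (6.55/4.37)² = 545 × 2.247 = 1224.62
Round up: n₂ = 1225.

1225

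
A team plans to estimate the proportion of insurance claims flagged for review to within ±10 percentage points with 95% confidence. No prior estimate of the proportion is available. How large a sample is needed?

For a proportion with margin E = 0.1 at 95% confidence, z = 1.960.
With no prior estimate, use p = 0.5, which maximizes p(1−p) at 0.25.
n = 0.25 × (z/E)² = 0.25 × (1.960/0.1)² = 96.04
Round up: n = 97.

n = 97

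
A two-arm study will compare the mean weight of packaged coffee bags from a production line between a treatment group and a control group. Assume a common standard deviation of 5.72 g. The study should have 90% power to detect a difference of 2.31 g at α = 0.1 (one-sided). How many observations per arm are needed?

For two equal groups, n per group = 2·((z_α + z_β)·σ/δ)².
z_α = 1.282; z_β = 1.282 (power 90%).
n = 2 × (2.564 × 5.72 / 2.31)² = 2 × 40.31 = 80.62
Round up: n = 81 per group.

81 per group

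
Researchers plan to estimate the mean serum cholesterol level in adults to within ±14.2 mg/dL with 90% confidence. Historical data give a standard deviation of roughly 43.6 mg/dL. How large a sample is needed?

26

For a mean, the margin of error is E = z·σ/√n, so n = (zσ/E)².
At 90% confidence, z = 1.645.
n = (1.645 × 43.6 / 14.2)² = 25.51
Round up: n = 26.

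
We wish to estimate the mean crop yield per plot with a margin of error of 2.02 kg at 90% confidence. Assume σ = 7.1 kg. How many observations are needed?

For a mean, the margin of error is E = z·σ/√n, so n = (zσ/E)².
At 90% confidence, z = 1.645.
n = (1.645 × 7.1 / 2.02)² = 33.43
Round up: n = 34.

n = 34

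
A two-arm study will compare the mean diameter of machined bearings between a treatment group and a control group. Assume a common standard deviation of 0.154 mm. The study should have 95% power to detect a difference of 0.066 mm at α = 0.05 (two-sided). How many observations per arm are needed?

142 per group

For two equal groups, n per group = 2·((z_{α/2} + z_β)·σ/δ)².
z_{α/2} = 1.960; z_β = 1.645 (power 95%).
n = 2 × (3.605 × 0.154 / 0.066)² = 2 × 70.76 = 141.52
Round up: n = 142 per group.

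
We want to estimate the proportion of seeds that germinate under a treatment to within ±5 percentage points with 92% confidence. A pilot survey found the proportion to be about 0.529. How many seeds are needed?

For a proportion with margin E = 0.05 at 92% confidence, z = 1.751.
n = p̂(1−p̂)(z/E)² = 0.529 × 0.471 × (1.751/0.05)² = 305.57
Round up: n = 306.

306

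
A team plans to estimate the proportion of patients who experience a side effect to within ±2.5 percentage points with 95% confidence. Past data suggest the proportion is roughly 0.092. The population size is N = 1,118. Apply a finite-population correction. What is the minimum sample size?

353

For a proportion with margin E = 0.025 at 95% confidence, z = 1.960.
n = p̂(1−p̂)(z/E)² = 0.092 × 0.908 × (1.960/0.025)² = 513.46 — call this n₀.
Finite-population correction with N = 1,118: n = n₀ / (1 + (n₀−1)/N) = 513.46 / 1.458 = 352.17
Round up: n = 353.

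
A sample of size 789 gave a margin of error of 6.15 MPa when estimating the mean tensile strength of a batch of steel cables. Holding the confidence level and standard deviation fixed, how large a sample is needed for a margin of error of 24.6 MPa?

50

Margin of error scales as 1/√n, so n₂ = n₁·(E₁/E₂)².
n₂ = 789 × (6.15/24.6)² = 789 × 0.0625 = 49.31
Round up: n₂ = 50.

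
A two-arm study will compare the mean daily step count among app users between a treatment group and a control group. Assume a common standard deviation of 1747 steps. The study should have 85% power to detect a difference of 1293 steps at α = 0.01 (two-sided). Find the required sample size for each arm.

For two equal groups, n per group = 2·((z_{α/2} + z_β)·σ/δ)².
z_{α/2} = 2.576; z_β = 1.036 (power 85%).
n = 2 × (3.612 × 1747 / 1293)² = 2 × 23.82 = 47.64
Round up: n = 48 per group.

48 per group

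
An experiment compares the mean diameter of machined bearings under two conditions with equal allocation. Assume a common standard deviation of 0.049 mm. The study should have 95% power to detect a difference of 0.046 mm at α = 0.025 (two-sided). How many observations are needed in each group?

35 per group

For two equal groups, n per group = 2·((z_{α/2} + z_β)·σ/δ)².
z_{α/2} = 2.241; z_β = 1.645 (power 95%).
n = 2 × (3.886 × 0.049 / 0.046)² = 2 × 17.13 = 34.26
Round up: n = 35 per group.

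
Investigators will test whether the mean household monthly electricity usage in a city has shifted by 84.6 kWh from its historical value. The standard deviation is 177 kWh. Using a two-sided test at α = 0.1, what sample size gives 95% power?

For a one-sample z-test, n = ((z_{α/2} + z_β)·σ/δ)².
z_{α/2} = 1.645 (two-sided α = 0.1); z_β = 1.645 (power 95% → β = 0.05).
n = (3.290 × 177 / 84.6)² = 47.38
Round up: n = 48.

n = 48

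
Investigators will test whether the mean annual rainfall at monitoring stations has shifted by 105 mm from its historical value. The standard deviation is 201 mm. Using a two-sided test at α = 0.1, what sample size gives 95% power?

40

For a one-sample z-test, n = ((z_{α/2} + z_β)·σ/δ)².
z_{α/2} = 1.645 (two-sided α = 0.1); z_β = 1.645 (power 95% → β = 0.05).
n = (3.290 × 201 / 105)² = 39.66
Round up: n = 40.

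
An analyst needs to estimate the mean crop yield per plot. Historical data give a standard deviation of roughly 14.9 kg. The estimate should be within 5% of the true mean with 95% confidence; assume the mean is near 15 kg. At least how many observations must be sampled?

For a mean, the margin of error is E = z·σ/√n, so n = (zσ/E)².
At 95% confidence, z = 1.960.
E = 5% of 15 = 0.75 kg.
n = (1.960 × 14.9 / 0.75)² = 1516.22
Round up: n = 1517.

1517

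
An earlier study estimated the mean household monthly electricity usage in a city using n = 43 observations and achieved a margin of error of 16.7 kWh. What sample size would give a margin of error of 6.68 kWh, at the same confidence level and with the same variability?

269

Margin of error scales as 1/√n, so n₂ = n₁·(E₁/E₂)².
n₂ = 43 × (16.7/6.68)² = 43 × 6.25 = 268.75
Round up: n₂ = 269.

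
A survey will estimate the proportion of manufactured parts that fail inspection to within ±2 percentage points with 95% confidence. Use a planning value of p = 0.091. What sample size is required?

For a proportion with margin E = 0.02 at 95% confidence, z = 1.960.
n = p̂(1−p̂)(z/E)² = 0.091 × 0.909 × (1.960/0.02)² = 794.43
Round up: n = 795.

795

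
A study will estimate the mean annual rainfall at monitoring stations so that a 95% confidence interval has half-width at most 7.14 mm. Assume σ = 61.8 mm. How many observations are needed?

For a mean, the margin of error is E = z·σ/√n, so n = (zσ/E)².
At 95% confidence, z = 1.960.
n = (1.960 × 61.8 / 7.14)² = 287.80
Round up: n = 288.

n = 288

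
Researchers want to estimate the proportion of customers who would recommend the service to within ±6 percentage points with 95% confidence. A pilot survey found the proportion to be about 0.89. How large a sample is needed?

For a proportion with margin E = 0.06 at 95% confidence, z = 1.960.
n = p̂(1−p̂)(z/E)² = 0.89 × 0.11 × (1.960/0.06)² = 104.47
Round up: n = 105.

n = 105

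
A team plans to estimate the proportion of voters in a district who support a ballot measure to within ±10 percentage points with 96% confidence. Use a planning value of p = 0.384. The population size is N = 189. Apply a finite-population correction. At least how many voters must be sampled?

For a proportion with margin E = 0.1 at 96% confidence, z = 2.054.
n = p̂(1−p̂)(z/E)² = 0.384 × 0.616 × (2.054/0.1)² = 99.80 — call this n₀.
Finite-population correction with N = 189: n = n₀ / (1 + (n₀−1)/N) = 99.80 / 1.523 = 65.53
Round up: n = 66.

n = 66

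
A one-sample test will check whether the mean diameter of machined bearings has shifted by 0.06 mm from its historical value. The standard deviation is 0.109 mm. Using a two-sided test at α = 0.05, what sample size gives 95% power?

43

For a one-sample z-test, n = ((z_{α/2} + z_β)·σ/δ)².
z_{α/2} = 1.960 (two-sided α = 0.05); z_β = 1.645 (power 95% → β = 0.05).
n = (3.605 × 0.109 / 0.06)² = 42.89
Round up: n = 43.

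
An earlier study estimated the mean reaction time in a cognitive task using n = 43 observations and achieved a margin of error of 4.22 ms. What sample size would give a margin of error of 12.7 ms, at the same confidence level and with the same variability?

Margin of error scales as 1/√n, so n₂ = n₁·(E₁/E₂)².
n₂ = 43 × (4.22/12.7)² = 43 × 0.1104 = 4.75
Round up: n₂ = 5.

5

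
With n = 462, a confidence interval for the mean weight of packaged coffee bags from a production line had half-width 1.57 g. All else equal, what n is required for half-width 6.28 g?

n = 29

Margin of error scales as 1/√n, so n₂ = n₁·(E₁/E₂)².
n₂ = 462 × (1.57/6.28)² = 462 × 0.0625 = 28.88
Round up: n₂ = 29.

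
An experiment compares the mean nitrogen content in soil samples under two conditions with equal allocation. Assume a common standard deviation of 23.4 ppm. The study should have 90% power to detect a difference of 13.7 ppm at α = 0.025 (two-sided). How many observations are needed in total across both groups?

For two equal groups, n per group = 2·((z_{α/2} + z_β)·σ/δ)².
z_{α/2} = 2.241; z_β = 1.282 (power 90%).
n = 2 × (3.523 × 23.4 / 13.7)² = 2 × 36.21 = 72.42
Round up: n = 73 per group.
Total across both groups: 2 × 73 = 146.

146 total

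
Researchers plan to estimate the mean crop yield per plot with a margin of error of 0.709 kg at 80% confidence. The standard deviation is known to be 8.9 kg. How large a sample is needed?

259

For a mean, the margin of error is E = z·σ/√n, so n = (zσ/E)².
At 80% confidence, z = 1.282.
n = (1.282 × 8.9 / 0.709)² = 258.98
Round up: n = 259.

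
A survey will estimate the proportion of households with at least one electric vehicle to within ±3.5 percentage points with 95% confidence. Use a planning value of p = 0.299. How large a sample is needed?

For a proportion with margin E = 0.035 at 95% confidence, z = 1.960.
n = p̂(1−p̂)(z/E)² = 0.299 × 0.701 × (1.960/0.035)² = 657.30
Round up: n = 658.

658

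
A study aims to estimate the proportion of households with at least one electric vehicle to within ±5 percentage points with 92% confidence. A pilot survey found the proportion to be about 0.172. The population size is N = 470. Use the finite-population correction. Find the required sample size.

128

For a proportion with margin E = 0.05 at 92% confidence, z = 1.751.
n = p̂(1−p̂)(z/E)² = 0.172 × 0.828 × (1.751/0.05)² = 174.66 — call this n₀.
Finite-population correction with N = 470: n = n₀ / (1 + (n₀−1)/N) = 174.66 / 1.369 = 127.58
Round up: n = 128.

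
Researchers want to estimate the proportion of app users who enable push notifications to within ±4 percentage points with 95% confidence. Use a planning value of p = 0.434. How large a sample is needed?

For a proportion with margin E = 0.04 at 95% confidence, z = 1.960.
n = p̂(1−p̂)(z/E)² = 0.434 × 0.566 × (1.960/0.04)² = 589.79
Round up: n = 590.

590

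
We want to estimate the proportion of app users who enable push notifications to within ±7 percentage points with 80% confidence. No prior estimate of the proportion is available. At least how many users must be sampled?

84

For a proportion with margin E = 0.07 at 80% confidence, z = 1.282.
With no prior estimate, use p = 0.5, which maximizes p(1−p) at 0.25.
n = 0.25 × (z/E)² = 0.25 × (1.282/0.07)² = 83.85
Round up: n = 84.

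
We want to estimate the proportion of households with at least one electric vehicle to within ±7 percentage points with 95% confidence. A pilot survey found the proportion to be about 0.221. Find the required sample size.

For a proportion with margin E = 0.07 at 95% confidence, z = 1.960.
n = p̂(1−p̂)(z/E)² = 0.221 × 0.779 × (1.960/0.07)² = 134.97
Round up: n = 135.

135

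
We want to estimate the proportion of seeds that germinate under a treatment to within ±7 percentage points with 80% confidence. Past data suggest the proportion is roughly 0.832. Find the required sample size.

For a proportion with margin E = 0.07 at 80% confidence, z = 1.282.
n = p̂(1−p̂)(z/E)² = 0.832 × 0.168 × (1.282/0.07)² = 46.88
Round up: n = 47.

47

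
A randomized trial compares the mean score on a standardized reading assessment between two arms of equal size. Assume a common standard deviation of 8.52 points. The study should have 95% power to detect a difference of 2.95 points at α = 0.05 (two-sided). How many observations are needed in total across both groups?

434 total

For two equal groups, n per group = 2·((z_{α/2} + z_β)·σ/δ)².
z_{α/2} = 1.960; z_β = 1.645 (power 95%).
n = 2 × (3.605 × 8.52 / 2.95)² = 2 × 108.40 = 216.80
Round up: n = 217 per group.
Total across both groups: 2 × 217 = 434.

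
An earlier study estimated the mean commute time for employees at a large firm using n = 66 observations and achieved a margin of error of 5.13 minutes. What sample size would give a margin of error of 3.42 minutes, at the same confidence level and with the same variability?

Margin of error scales as 1/√n, so n₂ = n₁·(E₁/E₂)².
n₂ = 66 × (5.13/3.42)² = 66 × 2.25 = 148.50
Round up: n₂ = 149.

149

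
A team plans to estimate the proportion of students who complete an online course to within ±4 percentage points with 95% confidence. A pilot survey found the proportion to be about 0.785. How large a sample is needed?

For a proportion with margin E = 0.04 at 95% confidence, z = 1.960.
n = p̂(1−p̂)(z/E)² = 0.785 × 0.215 × (1.960/0.04)² = 405.23
Round up: n = 406.

406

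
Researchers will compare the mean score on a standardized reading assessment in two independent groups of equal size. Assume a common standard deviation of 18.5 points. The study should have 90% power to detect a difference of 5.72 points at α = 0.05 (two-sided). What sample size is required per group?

For two equal groups, n per group = 2·((z_{α/2} + z_β)·σ/δ)².
z_{α/2} = 1.960; z_β = 1.282 (power 90%).
n = 2 × (3.242 × 18.5 / 5.72)² = 2 × 109.95 = 219.90
Round up: n = 220 per group.

220 per group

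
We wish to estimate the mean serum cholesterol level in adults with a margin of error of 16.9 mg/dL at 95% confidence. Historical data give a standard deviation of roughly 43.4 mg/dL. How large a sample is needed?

26

For a mean, the margin of error is E = z·σ/√n, so n = (zσ/E)².
At 95% confidence, z = 1.960.
n = (1.960 × 43.4 / 16.9)² = 25.33
Round up: n = 26.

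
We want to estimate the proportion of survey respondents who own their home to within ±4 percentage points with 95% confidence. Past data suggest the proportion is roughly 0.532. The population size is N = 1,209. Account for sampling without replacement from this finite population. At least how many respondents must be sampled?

401

For a proportion with margin E = 0.04 at 95% confidence, z = 1.960.
n = p̂(1−p̂)(z/E)² = 0.532 × 0.468 × (1.960/0.04)² = 597.79 — call this n₀.
Finite-population correction with N = 1,209: n = n₀ / (1 + (n₀−1)/N) = 597.79 / 1.494 = 400.13
Round up: n = 401.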